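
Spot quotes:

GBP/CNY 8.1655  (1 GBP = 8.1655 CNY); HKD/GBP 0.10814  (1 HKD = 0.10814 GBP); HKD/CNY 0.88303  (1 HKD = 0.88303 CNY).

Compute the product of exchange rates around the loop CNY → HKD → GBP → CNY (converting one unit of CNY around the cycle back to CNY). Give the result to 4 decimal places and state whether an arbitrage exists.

Around CNY → HKD → GBP → CNY: 1 ÷ 0.88303 × 0.10814 × 8.1655 = 0.999985
Product ≈ 1 (deviation 0.001%, within rounding noise).

1.0000 (no arbitrage)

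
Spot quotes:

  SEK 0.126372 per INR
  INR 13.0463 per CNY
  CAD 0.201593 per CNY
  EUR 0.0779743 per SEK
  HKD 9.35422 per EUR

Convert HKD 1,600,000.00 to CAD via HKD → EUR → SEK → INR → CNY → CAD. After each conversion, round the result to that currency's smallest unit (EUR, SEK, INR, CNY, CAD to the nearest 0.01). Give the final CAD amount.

CAD 268,224.32

HKD 1,600,000.00 ÷ 9.35422 = EUR 171,045.80
EUR 171,045.80 ÷ 0.0779743 = SEK 2,193,617.64
SEK 2,193,617.64 ÷ 0.126372 = INR 17,358,415.16
INR 17,358,415.16 ÷ 13.0463 = CNY 1,330,523.99
CNY 1,330,523.99 × 0.201593 = CAD 268,224.32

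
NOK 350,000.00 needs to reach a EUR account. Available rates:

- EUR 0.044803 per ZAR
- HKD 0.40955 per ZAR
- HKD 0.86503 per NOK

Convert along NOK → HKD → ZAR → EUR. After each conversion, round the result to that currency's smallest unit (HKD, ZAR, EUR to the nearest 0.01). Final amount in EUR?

EUR 33,120.69

NOK 350,000.00 × 0.86503 = HKD 302,760.50
HKD 302,760.50 ÷ 0.40955 = ZAR 739,251.62
ZAR 739,251.62 × 0.044803 = EUR 33,120.69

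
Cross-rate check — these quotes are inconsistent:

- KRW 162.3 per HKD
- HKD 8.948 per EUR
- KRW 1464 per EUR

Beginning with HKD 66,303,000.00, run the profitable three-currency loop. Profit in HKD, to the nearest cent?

Profit: HKD 535,971.85

Profitable loop is HKD → EUR → KRW → HKD:
HKD 66,303,000.00 ÷ 8.948 = EUR 7,409,812.25
EUR 7,409,812.25 × 1464 = KRW 10,847,965,132
KRW 10,847,965,132 ÷ 162.3 = HKD 66,838,971.85
Profit = HKD 66,838,971.85 − HKD 66,303,000.00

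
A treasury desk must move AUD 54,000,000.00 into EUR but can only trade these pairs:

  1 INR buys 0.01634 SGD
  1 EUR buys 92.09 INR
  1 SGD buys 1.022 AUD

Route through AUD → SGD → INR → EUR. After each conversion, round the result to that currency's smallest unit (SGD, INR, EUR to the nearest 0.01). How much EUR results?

EUR 35,113,841.05

AUD 54,000,000.00 ÷ 1.022 = SGD 52,837,573.39
SGD 52,837,573.39 ÷ 0.01634 = INR 3,233,633,622.40
INR 3,233,633,622.40 ÷ 92.09 = EUR 35,113,841.05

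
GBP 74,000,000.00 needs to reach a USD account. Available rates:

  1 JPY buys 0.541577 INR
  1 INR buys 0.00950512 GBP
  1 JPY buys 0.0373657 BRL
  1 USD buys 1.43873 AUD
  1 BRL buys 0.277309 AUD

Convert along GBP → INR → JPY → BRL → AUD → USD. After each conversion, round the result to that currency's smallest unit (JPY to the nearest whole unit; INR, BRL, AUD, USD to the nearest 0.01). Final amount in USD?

USD 103,531,305.72

GBP 74,000,000.00 ÷ 0.00950512 = INR 7,785,277,829.21
INR 7,785,277,829.21 ÷ 0.541577 = JPY 14,375,200,256
JPY 14,375,200,256 × 0.0373657 = BRL 537,139,420.21
BRL 537,139,420.21 × 0.277309 = AUD 148,953,595.48
AUD 148,953,595.48 ÷ 1.43873 = USD 103,531,305.72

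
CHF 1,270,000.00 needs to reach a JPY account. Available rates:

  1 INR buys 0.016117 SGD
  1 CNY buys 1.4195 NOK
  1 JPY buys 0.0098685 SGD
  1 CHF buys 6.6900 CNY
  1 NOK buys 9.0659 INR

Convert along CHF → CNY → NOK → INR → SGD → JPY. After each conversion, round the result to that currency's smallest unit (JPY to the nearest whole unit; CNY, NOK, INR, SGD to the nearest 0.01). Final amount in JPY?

CHF 1,270,000.00 × 6.6900 = CNY 8,496,300.00
CNY 8,496,300.00 × 1.4195 = NOK 12,060,497.85
NOK 12,060,497.85 × 9.0659 = INR 109,339,267.46
INR 109,339,267.46 × 0.016117 = SGD 1,762,220.97
SGD 1,762,220.97 ÷ 0.0098685 = JPY 178,570,296

JPY 178,570,296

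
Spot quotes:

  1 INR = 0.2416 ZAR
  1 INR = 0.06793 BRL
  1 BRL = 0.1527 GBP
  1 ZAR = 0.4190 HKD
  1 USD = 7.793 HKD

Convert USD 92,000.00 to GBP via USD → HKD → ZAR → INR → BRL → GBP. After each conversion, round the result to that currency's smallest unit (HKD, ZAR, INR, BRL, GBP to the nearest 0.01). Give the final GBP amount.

GBP 73,465.29

USD 92,000.00 × 7.793 = HKD 716,956.00
HKD 716,956.00 ÷ 0.4190 = ZAR 1,711,112.17
ZAR 1,711,112.17 ÷ 0.2416 = INR 7,082,417.92
INR 7,082,417.92 × 0.06793 = BRL 481,108.65
BRL 481,108.65 × 0.1527 = GBP 73,465.29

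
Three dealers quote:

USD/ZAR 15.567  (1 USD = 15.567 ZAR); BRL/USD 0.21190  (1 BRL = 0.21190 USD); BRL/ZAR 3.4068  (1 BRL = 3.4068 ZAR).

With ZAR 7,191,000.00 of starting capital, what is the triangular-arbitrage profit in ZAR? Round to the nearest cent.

Profit: ZAR 235,771.21

Profitable loop is ZAR → USD → BRL → ZAR:
ZAR 7,191,000.00 ÷ 15.567 = USD 461,938.72
USD 461,938.72 ÷ 0.21190 = BRL 2,179,984.50
BRL 2,179,984.50 × 3.4068 = ZAR 7,426,771.21
Profit = ZAR 7,426,771.21 − ZAR 7,191,000.00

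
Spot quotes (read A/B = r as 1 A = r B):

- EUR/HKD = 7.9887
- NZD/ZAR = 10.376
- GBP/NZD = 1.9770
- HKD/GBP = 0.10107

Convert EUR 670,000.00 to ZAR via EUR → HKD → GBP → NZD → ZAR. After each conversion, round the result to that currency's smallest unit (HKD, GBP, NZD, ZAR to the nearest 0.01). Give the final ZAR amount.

EUR 670,000.00 × 7.9887 = HKD 5,352,429.00
HKD 5,352,429.00 × 0.10107 = GBP 540,970.00
GBP 540,970.00 × 1.9770 = NZD 1,069,497.69
NZD 1,069,497.69 × 10.376 = ZAR 11,097,108.03

ZAR 11,097,108.03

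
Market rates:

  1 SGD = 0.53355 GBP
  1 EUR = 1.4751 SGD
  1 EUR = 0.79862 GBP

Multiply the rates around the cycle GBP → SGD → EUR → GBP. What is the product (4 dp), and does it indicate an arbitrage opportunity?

1.0147 (arbitrage exists)

Around GBP → SGD → EUR → GBP: 1 ÷ 0.53355 ÷ 1.4751 × 0.79862 = 1.014714
Product > 1; profitable direction is GBP → SGD → EUR → GBP.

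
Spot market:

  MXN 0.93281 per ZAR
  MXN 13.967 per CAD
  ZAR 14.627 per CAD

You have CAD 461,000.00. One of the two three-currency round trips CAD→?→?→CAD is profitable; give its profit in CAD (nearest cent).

Profitable loop is CAD → MXN → ZAR → CAD:
CAD 461,000.00 × 13.967 = MXN 6,438,787.00
MXN 6,438,787.00 ÷ 0.93281 = ZAR 6,902,570.73
ZAR 6,902,570.73 ÷ 14.627 = CAD 471,906.11
Profit = CAD 471,906.11 − CAD 461,000.00

Profit: CAD 10,906.11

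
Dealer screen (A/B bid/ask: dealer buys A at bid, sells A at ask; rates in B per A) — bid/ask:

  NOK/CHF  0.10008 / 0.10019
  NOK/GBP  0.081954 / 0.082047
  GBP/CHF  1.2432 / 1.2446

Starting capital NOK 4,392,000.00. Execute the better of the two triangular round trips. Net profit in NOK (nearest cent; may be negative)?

Best loop NOK → GBP → CHF → NOK:
NOK 4,392,000.00 × 0.081954 (sell NOK at bid) = GBP 359,941.97
GBP 359,941.97 × 1.2432 (sell GBP at bid) = CHF 447,479.85
CHF 447,479.85 ÷ 0.10019 (buy NOK at ask) = NOK 4,466,312.55

Net profit: NOK 74,312.55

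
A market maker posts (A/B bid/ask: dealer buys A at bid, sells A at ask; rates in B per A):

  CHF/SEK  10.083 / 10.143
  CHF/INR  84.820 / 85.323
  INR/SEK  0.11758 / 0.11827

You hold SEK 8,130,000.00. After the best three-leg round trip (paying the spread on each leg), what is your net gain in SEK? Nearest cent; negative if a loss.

Best loop SEK → INR → CHF → SEK:
SEK 8,130,000.00 ÷ 0.11827 (buy INR at ask) = INR 68,741,016.32
INR 68,741,016.32 ÷ 85.323 (buy CHF at ask) = CHF 805,656.34
CHF 805,656.34 × 10.083 (sell CHF at bid) = SEK 8,123,432.93

Net result: SEK -6,567.07 (no profitable arbitrage after spreads)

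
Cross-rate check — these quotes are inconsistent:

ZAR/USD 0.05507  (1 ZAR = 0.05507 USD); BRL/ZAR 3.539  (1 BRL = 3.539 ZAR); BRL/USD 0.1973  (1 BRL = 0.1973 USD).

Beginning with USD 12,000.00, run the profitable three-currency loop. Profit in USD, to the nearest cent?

Profitable loop is USD → ZAR → BRL → USD:
USD 12,000.00 ÷ 0.05507 = ZAR 217,904.49
ZAR 217,904.49 ÷ 3.539 = BRL 61,572.33
BRL 61,572.33 × 0.1973 = USD 12,148.22
Profit = USD 12,148.22 − USD 12,000.00

Profit: USD 148.22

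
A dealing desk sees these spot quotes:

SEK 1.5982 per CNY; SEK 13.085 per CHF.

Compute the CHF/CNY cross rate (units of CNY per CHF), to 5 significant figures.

1 CHF × 13.085 = 13.085 SEK
13.085 SEK ÷ 1.5982 = 8.18734 CNY

CHF/CNY = 8.1873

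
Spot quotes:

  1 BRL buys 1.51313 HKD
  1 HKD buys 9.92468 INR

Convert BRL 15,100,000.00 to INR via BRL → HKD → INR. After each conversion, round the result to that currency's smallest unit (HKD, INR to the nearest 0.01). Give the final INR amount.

BRL 15,100,000.00 × 1.51313 = HKD 22,848,263.00
HKD 22,848,263.00 × 9.92468 = INR 226,761,698.83

INR 226,761,698.83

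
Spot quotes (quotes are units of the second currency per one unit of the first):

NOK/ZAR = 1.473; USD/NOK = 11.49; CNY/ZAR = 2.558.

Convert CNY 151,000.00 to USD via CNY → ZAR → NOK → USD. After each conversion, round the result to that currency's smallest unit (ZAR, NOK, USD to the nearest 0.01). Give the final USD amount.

USD 22,822.05

CNY 151,000.00 × 2.558 = ZAR 386,258.00
ZAR 386,258.00 ÷ 1.473 = NOK 262,225.39
NOK 262,225.39 ÷ 11.49 = USD 22,822.05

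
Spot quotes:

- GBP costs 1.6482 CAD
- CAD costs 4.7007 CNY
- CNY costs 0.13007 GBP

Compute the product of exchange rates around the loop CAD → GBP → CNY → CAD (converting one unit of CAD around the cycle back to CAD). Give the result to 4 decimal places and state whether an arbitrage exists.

0.9923 (arbitrage exists)

Around CAD → GBP → CNY → CAD: 1 ÷ 1.6482 ÷ 0.13007 ÷ 4.7007 = 0.992317
Product < 1; profitable direction is CAD → CNY → GBP → CAD.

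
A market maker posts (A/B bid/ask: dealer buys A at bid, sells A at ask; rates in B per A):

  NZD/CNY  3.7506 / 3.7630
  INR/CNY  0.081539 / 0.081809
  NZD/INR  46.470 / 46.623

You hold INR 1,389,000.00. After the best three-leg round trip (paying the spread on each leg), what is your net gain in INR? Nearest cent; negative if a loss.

Net profit: INR 9,640.44

Best loop INR → CNY → NZD → INR:
INR 1,389,000.00 × 0.081539 (sell INR at bid) = CNY 113,257.67
CNY 113,257.67 ÷ 3.7630 (buy NZD at ask) = NZD 30,097.71
NZD 30,097.71 × 46.470 (sell NZD at bid) = INR 1,398,640.44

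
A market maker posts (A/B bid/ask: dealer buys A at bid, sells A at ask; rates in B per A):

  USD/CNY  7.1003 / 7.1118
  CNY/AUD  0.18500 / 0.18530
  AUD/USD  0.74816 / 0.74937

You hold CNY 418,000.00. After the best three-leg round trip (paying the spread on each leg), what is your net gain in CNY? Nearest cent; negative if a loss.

Net profit: CNY 5,277.35

Best loop CNY → USD → AUD → CNY:
CNY 418,000.00 ÷ 7.1118 (buy USD at ask) = USD 58,775.56
USD 58,775.56 ÷ 0.74937 (buy AUD at ask) = AUD 78,433.29
AUD 78,433.29 ÷ 0.18530 (buy CNY at ask) = CNY 423,277.35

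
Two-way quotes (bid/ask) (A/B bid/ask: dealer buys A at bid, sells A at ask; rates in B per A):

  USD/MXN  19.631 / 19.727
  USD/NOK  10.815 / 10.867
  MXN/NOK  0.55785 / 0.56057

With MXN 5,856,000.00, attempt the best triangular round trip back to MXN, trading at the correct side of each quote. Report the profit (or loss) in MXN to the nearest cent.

Net profit: MXN 45,348.49

Best loop MXN → NOK → USD → MXN:
MXN 5,856,000.00 × 0.55785 (sell MXN at bid) = NOK 3,266,769.60
NOK 3,266,769.60 ÷ 10.867 (buy USD at ask) = USD 300,613.75
USD 300,613.75 × 19.631 (sell USD at bid) = MXN 5,901,348.49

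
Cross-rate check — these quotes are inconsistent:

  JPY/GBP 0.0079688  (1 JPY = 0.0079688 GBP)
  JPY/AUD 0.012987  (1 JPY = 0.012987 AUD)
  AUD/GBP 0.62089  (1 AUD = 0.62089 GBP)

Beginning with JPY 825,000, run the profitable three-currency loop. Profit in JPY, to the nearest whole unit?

Profitable loop is JPY → AUD → GBP → JPY:
JPY 825,000 × 0.012987 = AUD 10,714.27
AUD 10,714.27 × 0.62089 = GBP 6,652.39
GBP 6,652.39 ÷ 0.0079688 = JPY 834,804
Profit = JPY 834,804 − JPY 825,000

Profit: JPY 9,804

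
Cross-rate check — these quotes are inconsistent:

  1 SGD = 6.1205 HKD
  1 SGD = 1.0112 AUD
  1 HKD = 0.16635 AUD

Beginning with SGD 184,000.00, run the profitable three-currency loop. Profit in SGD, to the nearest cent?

Profitable loop is SGD → HKD → AUD → SGD:
SGD 184,000.00 × 6.1205 = HKD 1,126,172.00
HKD 1,126,172.00 × 0.16635 = AUD 187,338.71
AUD 187,338.71 ÷ 1.0112 = SGD 185,263.76
Profit = SGD 185,263.76 − SGD 184,000.00

Profit: SGD 1,263.76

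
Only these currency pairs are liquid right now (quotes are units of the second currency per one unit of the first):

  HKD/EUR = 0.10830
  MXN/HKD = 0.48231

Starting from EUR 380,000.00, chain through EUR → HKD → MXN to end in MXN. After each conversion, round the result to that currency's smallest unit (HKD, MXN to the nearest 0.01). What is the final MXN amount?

EUR 380,000.00 ÷ 0.10830 = HKD 3,508,771.93
HKD 3,508,771.93 ÷ 0.48231 = MXN 7,274,930.92

MXN 7,274,930.92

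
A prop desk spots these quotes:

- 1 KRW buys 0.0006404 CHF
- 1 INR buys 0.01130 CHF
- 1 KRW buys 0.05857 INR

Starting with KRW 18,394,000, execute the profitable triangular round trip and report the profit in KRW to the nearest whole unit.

Profit: KRW 615,843

Profitable loop is KRW → INR → CHF → KRW:
KRW 18,394,000 × 0.05857 = INR 1,077,336.58
INR 1,077,336.58 × 0.01130 = CHF 12,173.90
CHF 12,173.90 ÷ 0.0006404 = KRW 19,009,843
Profit = KRW 19,009,843 − KRW 18,394,000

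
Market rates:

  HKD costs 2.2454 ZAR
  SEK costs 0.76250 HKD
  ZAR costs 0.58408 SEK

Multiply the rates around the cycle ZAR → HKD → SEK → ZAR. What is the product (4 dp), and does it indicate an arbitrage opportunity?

Around ZAR → HKD → SEK → ZAR: 1 ÷ 2.2454 ÷ 0.76250 ÷ 0.58408 = 0.999986
Product ≈ 1 (deviation 0.001%, within rounding noise).

1.0000 (no arbitrage)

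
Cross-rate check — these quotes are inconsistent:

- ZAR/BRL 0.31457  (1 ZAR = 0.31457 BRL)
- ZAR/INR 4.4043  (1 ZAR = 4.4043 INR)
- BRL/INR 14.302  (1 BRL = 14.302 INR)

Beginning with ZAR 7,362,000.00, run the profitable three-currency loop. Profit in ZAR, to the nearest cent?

Profit: ZAR 158,262.42

Profitable loop is ZAR → BRL → INR → ZAR:
ZAR 7,362,000.00 × 0.31457 = BRL 2,315,864.34
BRL 2,315,864.34 × 14.302 = INR 33,121,491.79
INR 33,121,491.79 ÷ 4.4043 = ZAR 7,520,262.42
Profit = ZAR 7,520,262.42 − ZAR 7,362,000.00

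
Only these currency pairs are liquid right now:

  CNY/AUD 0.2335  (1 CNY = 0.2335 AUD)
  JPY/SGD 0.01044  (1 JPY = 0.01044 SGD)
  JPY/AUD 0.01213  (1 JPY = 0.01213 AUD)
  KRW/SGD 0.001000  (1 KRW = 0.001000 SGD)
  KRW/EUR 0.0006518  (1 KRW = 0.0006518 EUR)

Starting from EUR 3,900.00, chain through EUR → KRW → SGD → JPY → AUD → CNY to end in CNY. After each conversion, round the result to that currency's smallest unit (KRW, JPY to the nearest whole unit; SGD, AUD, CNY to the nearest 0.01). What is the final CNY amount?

EUR 3,900.00 ÷ 0.0006518 = KRW 5,983,431
KRW 5,983,431 × 0.001000 = SGD 5,983.43
SGD 5,983.43 ÷ 0.01044 = JPY 573,125
JPY 573,125 × 0.01213 = AUD 6,952.01
AUD 6,952.01 ÷ 0.2335 = CNY 29,773.06

CNY 29,773.06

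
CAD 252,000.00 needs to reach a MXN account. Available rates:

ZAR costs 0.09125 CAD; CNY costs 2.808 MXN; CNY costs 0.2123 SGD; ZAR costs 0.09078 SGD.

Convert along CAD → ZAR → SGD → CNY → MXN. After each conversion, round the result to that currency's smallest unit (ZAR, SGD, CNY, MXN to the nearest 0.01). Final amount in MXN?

MXN 3,315,926.99

CAD 252,000.00 ÷ 0.09125 = ZAR 2,761,643.84
ZAR 2,761,643.84 × 0.09078 = SGD 250,702.03
SGD 250,702.03 ÷ 0.2123 = CNY 1,180,885.68
CNY 1,180,885.68 × 2.808 = MXN 3,315,926.99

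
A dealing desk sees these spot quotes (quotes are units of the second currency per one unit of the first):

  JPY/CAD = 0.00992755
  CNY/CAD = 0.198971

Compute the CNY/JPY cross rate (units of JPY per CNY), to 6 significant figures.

CNY/JPY = 20.0423

1 CNY × 0.198971 = 0.198971 CAD
0.198971 CAD ÷ 0.00992755 = 20.0423 JPY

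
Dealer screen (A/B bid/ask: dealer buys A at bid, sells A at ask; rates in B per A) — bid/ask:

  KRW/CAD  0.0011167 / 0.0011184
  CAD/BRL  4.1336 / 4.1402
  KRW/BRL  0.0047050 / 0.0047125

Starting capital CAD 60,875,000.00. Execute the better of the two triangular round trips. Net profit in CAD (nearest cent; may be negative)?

Net profit: CAD 980,756.48

Best loop CAD → KRW → BRL → CAD:
CAD 60,875,000.00 ÷ 0.0011184 (buy KRW at ask) = KRW 54,430,436,338
KRW 54,430,436,338 × 0.0047050 (sell KRW at bid) = BRL 256,095,202.97
BRL 256,095,202.97 ÷ 4.1402 (buy CAD at ask) = CAD 61,855,756.48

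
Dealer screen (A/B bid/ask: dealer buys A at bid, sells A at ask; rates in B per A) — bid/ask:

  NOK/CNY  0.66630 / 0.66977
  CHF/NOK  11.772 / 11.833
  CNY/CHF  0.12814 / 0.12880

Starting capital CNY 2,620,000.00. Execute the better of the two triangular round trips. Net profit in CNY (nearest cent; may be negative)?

Net profit: CNY 13,334.80

Best loop CNY → CHF → NOK → CNY:
CNY 2,620,000.00 × 0.12814 (sell CNY at bid) = CHF 335,726.80
CHF 335,726.80 × 11.772 (sell CHF at bid) = NOK 3,952,175.89
NOK 3,952,175.89 × 0.66630 (sell NOK at bid) = CNY 2,633,334.80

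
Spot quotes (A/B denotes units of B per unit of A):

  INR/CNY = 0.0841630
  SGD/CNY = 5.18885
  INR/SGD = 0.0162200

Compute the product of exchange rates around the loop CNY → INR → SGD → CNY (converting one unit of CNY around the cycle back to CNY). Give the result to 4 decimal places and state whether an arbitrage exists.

1.0000 (no arbitrage)

Around CNY → INR → SGD → CNY: 1 ÷ 0.0841630 × 0.0162200 × 5.18885 = 1.000002
Product ≈ 1 (deviation 0.000%, within rounding noise).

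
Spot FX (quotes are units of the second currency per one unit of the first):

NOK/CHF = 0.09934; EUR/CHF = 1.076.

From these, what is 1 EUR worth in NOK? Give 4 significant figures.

1 EUR × 1.076 = 1.076 CHF
1.076 CHF ÷ 0.09934 = 10.8315 NOK

EUR/NOK = 10.83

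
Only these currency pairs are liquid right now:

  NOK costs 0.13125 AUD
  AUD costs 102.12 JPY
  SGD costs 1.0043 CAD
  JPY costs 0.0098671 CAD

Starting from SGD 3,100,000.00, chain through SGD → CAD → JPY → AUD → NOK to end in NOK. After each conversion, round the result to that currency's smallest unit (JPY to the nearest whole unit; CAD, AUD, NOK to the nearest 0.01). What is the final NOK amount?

SGD 3,100,000.00 × 1.0043 = CAD 3,113,330.00
CAD 3,113,330.00 ÷ 0.0098671 = JPY 315,526,345
JPY 315,526,345 ÷ 102.12 = AUD 3,089,760.53
AUD 3,089,760.53 ÷ 0.13125 = NOK 23,541,032.61

NOK 23,541,032.61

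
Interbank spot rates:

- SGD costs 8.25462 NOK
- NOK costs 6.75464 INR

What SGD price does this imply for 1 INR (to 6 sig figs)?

INR/SGD = 0.0179350

1 INR ÷ 6.75464 = 0.148046 NOK
0.148046 NOK ÷ 8.25462 = 0.017935 SGD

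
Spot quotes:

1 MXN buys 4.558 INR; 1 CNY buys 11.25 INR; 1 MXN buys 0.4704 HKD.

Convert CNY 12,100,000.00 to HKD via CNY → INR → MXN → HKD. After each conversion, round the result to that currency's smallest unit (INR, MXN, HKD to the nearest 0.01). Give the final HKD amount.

CNY 12,100,000.00 × 11.25 = INR 136,125,000.00
INR 136,125,000.00 ÷ 4.558 = MXN 29,865,072.40
MXN 29,865,072.40 × 0.4704 = HKD 14,048,530.06

HKD 14,048,530.06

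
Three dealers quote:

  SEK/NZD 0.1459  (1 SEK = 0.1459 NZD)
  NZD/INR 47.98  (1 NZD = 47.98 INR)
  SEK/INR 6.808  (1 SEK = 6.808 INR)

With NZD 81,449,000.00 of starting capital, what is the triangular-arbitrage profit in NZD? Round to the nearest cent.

Profitable loop is NZD → INR → SEK → NZD:
NZD 81,449,000.00 × 47.98 = INR 3,907,923,020.00
INR 3,907,923,020.00 ÷ 6.808 = SEK 574,019,245.01
SEK 574,019,245.01 × 0.1459 = NZD 83,749,407.85
Profit = NZD 83,749,407.85 − NZD 81,449,000.00

Profit: NZD 2,300,407.85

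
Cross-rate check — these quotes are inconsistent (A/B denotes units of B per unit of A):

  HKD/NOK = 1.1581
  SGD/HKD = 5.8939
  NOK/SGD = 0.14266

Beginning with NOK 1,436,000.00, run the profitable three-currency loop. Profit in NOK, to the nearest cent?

Profit: NOK 38,699.03

Profitable loop is NOK → HKD → SGD → NOK:
NOK 1,436,000.00 ÷ 1.1581 = HKD 1,239,962.01
HKD 1,239,962.01 ÷ 5.8939 = SGD 210,380.56
SGD 210,380.56 ÷ 0.14266 = NOK 1,474,699.03
Profit = NOK 1,474,699.03 − NOK 1,436,000.00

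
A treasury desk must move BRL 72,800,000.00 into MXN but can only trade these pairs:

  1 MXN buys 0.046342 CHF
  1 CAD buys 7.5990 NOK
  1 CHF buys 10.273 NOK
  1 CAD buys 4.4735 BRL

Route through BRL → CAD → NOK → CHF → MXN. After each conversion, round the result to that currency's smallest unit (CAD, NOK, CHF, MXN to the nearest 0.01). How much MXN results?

BRL 72,800,000.00 ÷ 4.4735 = CAD 16,273,611.27
CAD 16,273,611.27 × 7.5990 = NOK 123,663,172.04
NOK 123,663,172.04 ÷ 10.273 = CHF 12,037,688.31
CHF 12,037,688.31 ÷ 0.046342 = MXN 259,757,634.76

MXN 259,757,634.76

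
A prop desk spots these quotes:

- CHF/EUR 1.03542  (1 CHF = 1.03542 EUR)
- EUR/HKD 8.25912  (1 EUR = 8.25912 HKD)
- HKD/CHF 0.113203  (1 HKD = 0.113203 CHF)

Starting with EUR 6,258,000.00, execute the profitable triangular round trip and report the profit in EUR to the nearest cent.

Profit: EUR 206,386.24

Profitable loop is EUR → CHF → HKD → EUR:
EUR 6,258,000.00 ÷ 1.03542 = CHF 6,043,924.20
CHF 6,043,924.20 ÷ 0.113203 = HKD 53,390,141.65
HKD 53,390,141.65 ÷ 8.25912 = EUR 6,464,386.24
Profit = EUR 6,464,386.24 − EUR 6,258,000.00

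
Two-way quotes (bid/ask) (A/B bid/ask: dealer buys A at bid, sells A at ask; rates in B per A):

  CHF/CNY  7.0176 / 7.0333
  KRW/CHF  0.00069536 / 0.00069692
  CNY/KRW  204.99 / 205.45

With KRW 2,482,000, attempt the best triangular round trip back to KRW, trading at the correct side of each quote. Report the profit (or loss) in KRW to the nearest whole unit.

Best loop KRW → CHF → CNY → KRW:
KRW 2,482,000 × 0.00069536 (sell KRW at bid) = CHF 1,725.88
CHF 1,725.88 × 7.0176 (sell CHF at bid) = CNY 12,111.56
CNY 12,111.56 × 204.99 (sell CNY at bid) = KRW 2,482,749

Net profit: KRW 749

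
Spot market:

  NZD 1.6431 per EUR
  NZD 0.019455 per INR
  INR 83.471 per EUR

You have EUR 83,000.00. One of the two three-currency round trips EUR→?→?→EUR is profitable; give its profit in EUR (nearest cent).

Profit: EUR 979.88

Profitable loop is EUR → NZD → INR → EUR:
EUR 83,000.00 × 1.6431 = NZD 136,377.30
NZD 136,377.30 ÷ 0.019455 = INR 7,009,884.35
INR 7,009,884.35 ÷ 83.471 = EUR 83,979.88
Profit = EUR 83,979.88 − EUR 83,000.00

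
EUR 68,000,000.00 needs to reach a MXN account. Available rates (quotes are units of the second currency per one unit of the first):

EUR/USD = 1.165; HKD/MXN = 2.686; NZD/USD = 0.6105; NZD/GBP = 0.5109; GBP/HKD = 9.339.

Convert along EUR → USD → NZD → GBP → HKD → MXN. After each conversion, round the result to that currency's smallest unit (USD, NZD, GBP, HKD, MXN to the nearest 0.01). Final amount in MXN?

EUR 68,000,000.00 × 1.165 = USD 79,220,000.00
USD 79,220,000.00 ÷ 0.6105 = NZD 129,762,489.76
NZD 129,762,489.76 × 0.5109 = GBP 66,295,656.02
GBP 66,295,656.02 × 9.339 = HKD 619,135,131.57
HKD 619,135,131.57 × 2.686 = MXN 1,662,996,963.40

MXN 1,662,996,963.40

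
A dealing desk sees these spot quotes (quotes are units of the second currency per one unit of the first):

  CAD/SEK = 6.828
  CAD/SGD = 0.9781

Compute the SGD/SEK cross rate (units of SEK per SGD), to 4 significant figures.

SGD/SEK = 6.981

1 SGD ÷ 0.9781 = 1.02239 CAD
1.02239 CAD × 6.828 = 6.98088 SEK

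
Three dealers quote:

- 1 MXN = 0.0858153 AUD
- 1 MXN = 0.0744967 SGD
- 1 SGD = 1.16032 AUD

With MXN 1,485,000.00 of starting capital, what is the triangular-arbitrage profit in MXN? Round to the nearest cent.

Profit: MXN 10,810.38

Profitable loop is MXN → SGD → AUD → MXN:
MXN 1,485,000.00 × 0.0744967 = SGD 110,627.60
SGD 110,627.60 × 1.16032 = AUD 128,363.42
AUD 128,363.42 ÷ 0.0858153 = MXN 1,495,810.38
Profit = MXN 1,495,810.38 − MXN 1,485,000.00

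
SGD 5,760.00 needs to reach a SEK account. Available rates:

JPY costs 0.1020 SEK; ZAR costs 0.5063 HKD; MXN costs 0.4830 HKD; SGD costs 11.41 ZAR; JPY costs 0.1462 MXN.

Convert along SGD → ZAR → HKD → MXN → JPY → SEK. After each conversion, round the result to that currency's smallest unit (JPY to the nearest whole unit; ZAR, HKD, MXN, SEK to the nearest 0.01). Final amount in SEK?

SEK 48,064.24

SGD 5,760.00 × 11.41 = ZAR 65,721.60
ZAR 65,721.60 × 0.5063 = HKD 33,274.85
HKD 33,274.85 ÷ 0.4830 = MXN 68,892.03
MXN 68,892.03 ÷ 0.1462 = JPY 471,218
JPY 471,218 × 0.1020 = SEK 48,064.24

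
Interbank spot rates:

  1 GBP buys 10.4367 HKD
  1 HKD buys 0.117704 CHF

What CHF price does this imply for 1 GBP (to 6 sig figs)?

GBP/CHF = 1.22844

1 GBP × 10.4367 = 10.4367 HKD
10.4367 HKD × 0.117704 = 1.22844 CHF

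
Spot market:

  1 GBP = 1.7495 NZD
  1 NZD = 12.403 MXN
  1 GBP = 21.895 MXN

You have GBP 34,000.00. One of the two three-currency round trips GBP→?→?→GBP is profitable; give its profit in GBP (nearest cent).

Profitable loop is GBP → MXN → NZD → GBP:
GBP 34,000.00 × 21.895 = MXN 744,430.00
MXN 744,430.00 ÷ 12.403 = NZD 60,020.16
NZD 60,020.16 ÷ 1.7495 = GBP 34,307.03
Profit = GBP 34,307.03 − GBP 34,000.00

Profit: GBP 307.03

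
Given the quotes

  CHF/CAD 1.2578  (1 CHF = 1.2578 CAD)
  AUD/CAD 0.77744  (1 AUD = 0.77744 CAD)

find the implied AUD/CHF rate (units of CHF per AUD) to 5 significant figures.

AUD/CHF = 0.61810

1 AUD × 0.77744 = 0.77744 CAD
0.77744 CAD ÷ 1.2578 = 0.618095 CHF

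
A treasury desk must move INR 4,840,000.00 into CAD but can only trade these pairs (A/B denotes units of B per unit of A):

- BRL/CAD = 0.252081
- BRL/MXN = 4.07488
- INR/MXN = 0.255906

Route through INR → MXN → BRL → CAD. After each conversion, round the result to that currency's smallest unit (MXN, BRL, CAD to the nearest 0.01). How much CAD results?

INR 4,840,000.00 × 0.255906 = MXN 1,238,585.04
MXN 1,238,585.04 ÷ 4.07488 = BRL 303,956.20
BRL 303,956.20 × 0.252081 = CAD 76,621.58

CAD 76,621.58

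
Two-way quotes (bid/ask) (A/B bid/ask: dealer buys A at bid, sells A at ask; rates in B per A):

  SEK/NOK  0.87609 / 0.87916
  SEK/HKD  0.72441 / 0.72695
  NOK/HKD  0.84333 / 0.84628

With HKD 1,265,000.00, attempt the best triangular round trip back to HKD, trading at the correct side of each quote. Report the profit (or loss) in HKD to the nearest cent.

Net profit: HKD 20,678.13

Best loop HKD → SEK → NOK → HKD:
HKD 1,265,000.00 ÷ 0.72695 (buy SEK at ask) = SEK 1,740,147.19
SEK 1,740,147.19 × 0.87609 (sell SEK at bid) = NOK 1,524,525.55
NOK 1,524,525.55 × 0.84333 (sell NOK at bid) = HKD 1,285,678.13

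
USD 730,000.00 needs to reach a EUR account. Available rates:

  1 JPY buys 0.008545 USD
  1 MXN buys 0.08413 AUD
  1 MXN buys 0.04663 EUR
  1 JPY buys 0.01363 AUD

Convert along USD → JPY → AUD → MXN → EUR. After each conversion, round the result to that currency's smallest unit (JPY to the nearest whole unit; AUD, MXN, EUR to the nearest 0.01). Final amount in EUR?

EUR 645,388.43

USD 730,000.00 ÷ 0.008545 = JPY 85,430,076
JPY 85,430,076 × 0.01363 = AUD 1,164,411.94
AUD 1,164,411.94 ÷ 0.08413 = MXN 13,840,626.89
MXN 13,840,626.89 × 0.04663 = EUR 645,388.43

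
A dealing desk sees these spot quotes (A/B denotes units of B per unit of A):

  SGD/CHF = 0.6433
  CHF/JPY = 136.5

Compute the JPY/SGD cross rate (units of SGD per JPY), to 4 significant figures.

1 JPY ÷ 136.5 = 0.00732601 CHF
0.00732601 CHF ÷ 0.6433 = 0.0113882 SGD

JPY/SGD = 0.01139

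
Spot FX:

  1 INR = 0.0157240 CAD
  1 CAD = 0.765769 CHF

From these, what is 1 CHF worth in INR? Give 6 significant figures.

CHF/INR = 83.0499

1 CHF ÷ 0.765769 = 1.30588 CAD
1.30588 CAD ÷ 0.0157240 = 83.0499 INR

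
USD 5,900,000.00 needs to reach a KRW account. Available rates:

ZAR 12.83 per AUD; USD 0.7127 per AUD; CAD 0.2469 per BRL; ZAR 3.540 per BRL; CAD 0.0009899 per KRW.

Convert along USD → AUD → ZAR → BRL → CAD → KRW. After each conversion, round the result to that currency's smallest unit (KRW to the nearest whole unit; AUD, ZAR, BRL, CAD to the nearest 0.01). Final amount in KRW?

KRW 7,483,390,585

USD 5,900,000.00 ÷ 0.7127 = AUD 8,278,378.00
AUD 8,278,378.00 × 12.83 = ZAR 106,211,589.74
ZAR 106,211,589.74 ÷ 3.540 = BRL 30,003,273.94
BRL 30,003,273.94 × 0.2469 = CAD 7,407,808.34
CAD 7,407,808.34 ÷ 0.0009899 = KRW 7,483,390,585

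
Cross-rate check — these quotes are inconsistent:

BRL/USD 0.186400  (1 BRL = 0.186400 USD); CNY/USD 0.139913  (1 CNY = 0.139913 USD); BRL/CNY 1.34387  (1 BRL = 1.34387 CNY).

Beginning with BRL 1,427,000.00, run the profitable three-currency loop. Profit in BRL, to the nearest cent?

Profit: BRL 12,439.42

Profitable loop is BRL → CNY → USD → BRL:
BRL 1,427,000.00 × 1.34387 = CNY 1,917,702.49
CNY 1,917,702.49 × 0.139913 = USD 268,311.51
USD 268,311.51 ÷ 0.186400 = BRL 1,439,439.42
Profit = BRL 1,439,439.42 − BRL 1,427,000.00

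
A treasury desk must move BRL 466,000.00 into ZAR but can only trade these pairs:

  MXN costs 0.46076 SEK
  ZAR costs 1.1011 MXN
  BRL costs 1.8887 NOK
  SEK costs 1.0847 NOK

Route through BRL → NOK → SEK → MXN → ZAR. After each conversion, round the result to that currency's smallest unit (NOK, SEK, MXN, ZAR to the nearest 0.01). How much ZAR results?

ZAR 1,599,328.68

BRL 466,000.00 × 1.8887 = NOK 880,134.20
NOK 880,134.20 ÷ 1.0847 = SEK 811,407.95
SEK 811,407.95 ÷ 0.46076 = MXN 1,761,020.81
MXN 1,761,020.81 ÷ 1.1011 = ZAR 1,599,328.68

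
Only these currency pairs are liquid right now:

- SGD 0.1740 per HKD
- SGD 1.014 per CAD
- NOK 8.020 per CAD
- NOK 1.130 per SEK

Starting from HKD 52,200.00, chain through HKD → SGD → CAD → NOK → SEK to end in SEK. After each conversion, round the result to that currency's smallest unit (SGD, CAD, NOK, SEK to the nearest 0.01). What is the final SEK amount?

HKD 52,200.00 × 0.1740 = SGD 9,082.80
SGD 9,082.80 ÷ 1.014 = CAD 8,957.40
CAD 8,957.40 × 8.020 = NOK 71,838.35
NOK 71,838.35 ÷ 1.130 = SEK 63,573.76

SEK 63,573.76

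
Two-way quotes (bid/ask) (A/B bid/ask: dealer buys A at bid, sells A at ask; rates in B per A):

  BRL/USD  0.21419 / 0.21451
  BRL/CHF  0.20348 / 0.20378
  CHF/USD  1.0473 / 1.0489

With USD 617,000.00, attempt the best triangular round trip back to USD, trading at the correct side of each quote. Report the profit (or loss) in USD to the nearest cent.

Best loop USD → CHF → BRL → USD:
USD 617,000.00 ÷ 1.0489 (buy CHF at ask) = CHF 588,235.29
CHF 588,235.29 ÷ 0.20378 (buy BRL at ask) = BRL 2,886,619.36
BRL 2,886,619.36 × 0.21419 (sell BRL at bid) = USD 618,285.00

Net profit: USD 1,285.00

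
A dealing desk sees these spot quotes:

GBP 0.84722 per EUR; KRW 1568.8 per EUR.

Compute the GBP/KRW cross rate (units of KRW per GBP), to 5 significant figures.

GBP/KRW = 1851.7

1 GBP ÷ 0.84722 = 1.18033 EUR
1.18033 EUR × 1568.8 = 1851.7 KRW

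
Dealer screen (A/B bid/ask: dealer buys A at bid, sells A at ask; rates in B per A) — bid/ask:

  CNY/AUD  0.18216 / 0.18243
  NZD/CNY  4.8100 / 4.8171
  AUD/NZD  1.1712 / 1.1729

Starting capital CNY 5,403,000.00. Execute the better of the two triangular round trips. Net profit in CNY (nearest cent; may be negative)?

Best loop CNY → AUD → NZD → CNY:
CNY 5,403,000.00 × 0.18216 (sell CNY at bid) = AUD 984,210.48
AUD 984,210.48 × 1.1712 (sell AUD at bid) = NZD 1,152,707.31
NZD 1,152,707.31 × 4.8100 (sell NZD at bid) = CNY 5,544,522.18

Net profit: CNY 141,522.18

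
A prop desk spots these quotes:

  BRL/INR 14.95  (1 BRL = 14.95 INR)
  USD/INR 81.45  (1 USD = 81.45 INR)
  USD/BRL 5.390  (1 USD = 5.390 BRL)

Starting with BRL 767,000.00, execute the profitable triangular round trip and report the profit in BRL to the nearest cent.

Profitable loop is BRL → USD → INR → BRL:
BRL 767,000.00 ÷ 5.390 = USD 142,300.56
USD 142,300.56 × 81.45 = INR 11,590,380.33
INR 11,590,380.33 ÷ 14.95 = BRL 775,276.28
Profit = BRL 775,276.28 − BRL 767,000.00

Profit: BRL 8,276.28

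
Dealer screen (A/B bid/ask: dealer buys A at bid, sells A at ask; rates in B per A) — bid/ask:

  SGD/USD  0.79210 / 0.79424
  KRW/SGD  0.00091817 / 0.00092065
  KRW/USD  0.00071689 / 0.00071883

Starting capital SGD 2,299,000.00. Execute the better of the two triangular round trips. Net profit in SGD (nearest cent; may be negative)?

Net profit: SGD 27,033.09

Best loop SGD → USD → KRW → SGD:
SGD 2,299,000.00 × 0.79210 (sell SGD at bid) = USD 1,821,037.90
USD 1,821,037.90 ÷ 0.00071883 (buy KRW at ask) = KRW 2,533,335,977
KRW 2,533,335,977 × 0.00091817 (sell KRW at bid) = SGD 2,326,033.09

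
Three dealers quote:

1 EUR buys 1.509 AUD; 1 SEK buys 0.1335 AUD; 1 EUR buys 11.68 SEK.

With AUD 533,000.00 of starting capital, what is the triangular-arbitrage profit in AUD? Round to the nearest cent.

Profitable loop is AUD → EUR → SEK → AUD:
AUD 533,000.00 ÷ 1.509 = EUR 353,214.05
EUR 353,214.05 × 11.68 = SEK 4,125,540.09
SEK 4,125,540.09 × 0.1335 = AUD 550,759.60
Profit = AUD 550,759.60 − AUD 533,000.00

Profit: AUD 17,759.60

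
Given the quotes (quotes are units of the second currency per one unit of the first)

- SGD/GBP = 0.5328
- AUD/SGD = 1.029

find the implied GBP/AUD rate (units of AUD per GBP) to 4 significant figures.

1 GBP ÷ 0.5328 = 1.87688 SGD
1.87688 SGD ÷ 1.029 = 1.82398 AUD

GBP/AUD = 1.824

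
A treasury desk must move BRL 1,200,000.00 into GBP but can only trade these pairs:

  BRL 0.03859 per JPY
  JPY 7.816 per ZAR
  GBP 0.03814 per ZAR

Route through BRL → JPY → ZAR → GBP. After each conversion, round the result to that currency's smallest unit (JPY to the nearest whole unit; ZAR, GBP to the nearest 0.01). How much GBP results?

GBP 151,740.88

BRL 1,200,000.00 ÷ 0.03859 = JPY 31,096,139
JPY 31,096,139 ÷ 7.816 = ZAR 3,978,523.41
ZAR 3,978,523.41 × 0.03814 = GBP 151,740.88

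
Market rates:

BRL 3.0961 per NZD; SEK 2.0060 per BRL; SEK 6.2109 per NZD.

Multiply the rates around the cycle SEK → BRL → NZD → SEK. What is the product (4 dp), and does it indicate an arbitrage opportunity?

Around SEK → BRL → NZD → SEK: 1 ÷ 2.0060 ÷ 3.0961 × 6.2109 = 1.000020
Product ≈ 1 (deviation 0.002%, within rounding noise).

1.0000 (no arbitrage)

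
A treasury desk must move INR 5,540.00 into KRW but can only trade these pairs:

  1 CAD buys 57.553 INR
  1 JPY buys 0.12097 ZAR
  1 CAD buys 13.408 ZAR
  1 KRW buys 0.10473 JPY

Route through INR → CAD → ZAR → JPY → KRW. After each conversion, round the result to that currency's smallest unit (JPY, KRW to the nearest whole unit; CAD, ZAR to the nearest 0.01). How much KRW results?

KRW 101,871

INR 5,540.00 ÷ 57.553 = CAD 96.26
CAD 96.26 × 13.408 = ZAR 1,290.65
ZAR 1,290.65 ÷ 0.12097 = JPY 10,669
JPY 10,669 ÷ 0.10473 = KRW 101,871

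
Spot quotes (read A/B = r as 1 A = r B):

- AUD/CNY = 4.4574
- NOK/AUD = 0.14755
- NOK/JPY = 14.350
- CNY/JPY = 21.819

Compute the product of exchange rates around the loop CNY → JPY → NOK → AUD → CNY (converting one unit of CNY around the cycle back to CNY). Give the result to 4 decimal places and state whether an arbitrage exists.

Around CNY → JPY → NOK → AUD → CNY: 1 × 21.819 ÷ 14.350 × 0.14755 × 4.4574 = 1.000009
Product ≈ 1 (deviation 0.001%, within rounding noise).

1.0000 (no arbitrage)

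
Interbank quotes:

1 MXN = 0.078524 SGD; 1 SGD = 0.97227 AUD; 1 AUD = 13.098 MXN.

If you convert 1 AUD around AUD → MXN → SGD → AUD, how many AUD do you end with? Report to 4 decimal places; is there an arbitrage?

1.0000 (no arbitrage)

Around AUD → MXN → SGD → AUD: 1 × 13.098 × 0.078524 × 0.97227 = 0.999987
Product ≈ 1 (deviation 0.001%, within rounding noise).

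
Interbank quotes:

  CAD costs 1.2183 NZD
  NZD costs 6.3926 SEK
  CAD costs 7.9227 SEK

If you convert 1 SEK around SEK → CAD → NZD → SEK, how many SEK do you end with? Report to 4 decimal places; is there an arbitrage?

0.9830 (arbitrage exists)

Around SEK → CAD → NZD → SEK: 1 ÷ 7.9227 × 1.2183 × 6.3926 = 0.983011
Product < 1; profitable direction is SEK → NZD → CAD → SEK.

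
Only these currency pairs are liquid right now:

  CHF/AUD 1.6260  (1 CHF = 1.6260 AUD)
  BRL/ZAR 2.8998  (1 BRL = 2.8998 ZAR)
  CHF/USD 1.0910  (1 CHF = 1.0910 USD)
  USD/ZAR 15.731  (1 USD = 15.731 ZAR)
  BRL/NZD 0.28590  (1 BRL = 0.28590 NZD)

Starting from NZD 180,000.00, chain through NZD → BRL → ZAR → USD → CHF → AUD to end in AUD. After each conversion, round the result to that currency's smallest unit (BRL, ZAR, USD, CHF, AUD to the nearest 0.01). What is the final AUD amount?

AUD 172,968.04

NZD 180,000.00 ÷ 0.28590 = BRL 629,590.77
BRL 629,590.77 × 2.8998 = ZAR 1,825,687.31
ZAR 1,825,687.31 ÷ 15.731 = USD 116,056.66
USD 116,056.66 ÷ 1.0910 = CHF 106,376.41
CHF 106,376.41 × 1.6260 = AUD 172,968.04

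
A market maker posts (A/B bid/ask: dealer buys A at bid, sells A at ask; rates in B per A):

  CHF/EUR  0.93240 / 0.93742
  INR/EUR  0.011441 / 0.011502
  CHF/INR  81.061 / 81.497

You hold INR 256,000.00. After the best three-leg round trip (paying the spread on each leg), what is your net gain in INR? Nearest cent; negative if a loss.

Best loop INR → CHF → EUR → INR:
INR 256,000.00 ÷ 81.497 (buy CHF at ask) = CHF 3,141.22
CHF 3,141.22 × 0.93240 (sell CHF at bid) = EUR 2,928.87
EUR 2,928.87 ÷ 0.011502 (buy INR at ask) = INR 254,640.36

Net result: INR -1,359.64 (no profitable arbitrage after spreads)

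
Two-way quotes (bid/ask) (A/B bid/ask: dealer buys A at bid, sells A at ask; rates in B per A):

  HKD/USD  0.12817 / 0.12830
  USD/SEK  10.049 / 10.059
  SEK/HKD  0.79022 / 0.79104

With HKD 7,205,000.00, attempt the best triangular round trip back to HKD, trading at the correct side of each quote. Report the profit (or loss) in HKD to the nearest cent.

Net profit: HKD 128,161.22

Best loop HKD → USD → SEK → HKD:
HKD 7,205,000.00 × 0.12817 (sell HKD at bid) = USD 923,464.85
USD 923,464.85 × 10.049 (sell USD at bid) = SEK 9,279,898.28
SEK 9,279,898.28 × 0.79022 (sell SEK at bid) = HKD 7,333,161.22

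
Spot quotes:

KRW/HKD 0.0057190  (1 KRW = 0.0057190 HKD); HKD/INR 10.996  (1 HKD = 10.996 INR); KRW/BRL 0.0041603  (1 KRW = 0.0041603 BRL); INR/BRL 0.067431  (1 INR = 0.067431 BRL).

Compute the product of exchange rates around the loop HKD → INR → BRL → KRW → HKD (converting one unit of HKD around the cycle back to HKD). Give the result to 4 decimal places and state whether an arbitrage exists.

Around HKD → INR → BRL → KRW → HKD: 1 × 10.996 × 0.067431 ÷ 0.0041603 × 0.0057190 = 1.019271
Product > 1; profitable direction is HKD → INR → BRL → KRW → HKD.

1.0193 (arbitrage exists)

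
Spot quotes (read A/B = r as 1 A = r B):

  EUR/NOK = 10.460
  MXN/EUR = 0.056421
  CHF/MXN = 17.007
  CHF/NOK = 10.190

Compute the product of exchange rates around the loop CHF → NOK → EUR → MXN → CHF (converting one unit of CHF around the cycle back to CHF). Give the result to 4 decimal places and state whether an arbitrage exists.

Around CHF → NOK → EUR → MXN → CHF: 1 × 10.190 ÷ 10.460 ÷ 0.056421 ÷ 17.007 = 1.015252
Product > 1; profitable direction is CHF → NOK → EUR → MXN → CHF.

1.0153 (arbitrage exists)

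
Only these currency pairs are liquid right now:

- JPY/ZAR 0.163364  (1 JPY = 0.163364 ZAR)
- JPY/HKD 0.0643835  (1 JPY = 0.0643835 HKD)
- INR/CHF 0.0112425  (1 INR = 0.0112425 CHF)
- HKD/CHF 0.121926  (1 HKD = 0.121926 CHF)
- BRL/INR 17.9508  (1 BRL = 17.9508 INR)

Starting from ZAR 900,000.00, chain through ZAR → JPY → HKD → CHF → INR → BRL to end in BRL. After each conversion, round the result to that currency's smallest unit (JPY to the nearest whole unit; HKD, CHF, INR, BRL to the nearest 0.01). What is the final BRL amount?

ZAR 900,000.00 ÷ 0.163364 = JPY 5,509,170
JPY 5,509,170 × 0.0643835 = HKD 354,699.65
HKD 354,699.65 × 0.121926 = CHF 43,247.11
CHF 43,247.11 ÷ 0.0112425 = INR 3,846,752.06
INR 3,846,752.06 ÷ 17.9508 = BRL 214,294.19

BRL 214,294.19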